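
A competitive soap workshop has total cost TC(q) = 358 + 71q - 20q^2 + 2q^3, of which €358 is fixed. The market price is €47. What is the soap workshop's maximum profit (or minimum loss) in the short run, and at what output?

AVC = 71 - 20q + 2q^2 has its minimum €21 at q = 5; price €47 clears that bar, so the firm operates.
With MC = 71 - 40q + 6q^2, P = MC on the upward-sloping part at q* = 6.
TR = 47·6 = 282. TC = 358 + 138 = 496. Profit = 282 − 496 = -€214.
That loss of €214 beats the €358 the firm would lose by shutting down; producing recovers €144 of fixed cost.

Profit = -€214 at q = 6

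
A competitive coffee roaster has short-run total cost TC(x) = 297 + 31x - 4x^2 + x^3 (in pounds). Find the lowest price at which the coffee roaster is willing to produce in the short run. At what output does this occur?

£27 per unit, at x = 2

The shutdown price is the minimum of AVC. VC = 31x - 4x^2 + x^3, so AVC = 31 - 4x + x^2.
dAVC/dx = -4 + 2x = 0 gives x = 2. min AVC = 31 - 4·2 + 2^2 = 27.
So the shutdown price is £27.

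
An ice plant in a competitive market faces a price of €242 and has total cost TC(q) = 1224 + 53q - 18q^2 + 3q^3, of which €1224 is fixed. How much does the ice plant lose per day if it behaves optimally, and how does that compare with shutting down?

AVC = 53 - 18q + 3q^2 has its minimum €26 at q = 3; price €242 clears that bar, so the firm operates.
With MC = 53 - 36q + 9q^2, P = MC on the upward-sloping part at q* = 7.
TR = 242·7 = 1694. TC = 1224 + 518 = 1742. Profit = 1694 − 1742 = -€48.
Shutting down would mean losing the fixed cost of €1224, so operating at a loss of €48 is better by €1176.

Profit = -€48 at q = 7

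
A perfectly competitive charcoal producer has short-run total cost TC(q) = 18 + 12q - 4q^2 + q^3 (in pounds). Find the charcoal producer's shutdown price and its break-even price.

Shutdown price = £8; break-even price = £15

Shutdown price = min AVC. AVC = 12 - 4q + q^2, with vertex at q = 2 and minimum £8.
ATC = 18/q + 12 - 4q + q^2. Setting dATC/dq = −18/q^2 − 4 + 2q = 0 gives q = 3 (since 2·3^3 − 4·3^2 = 18).
min ATC = 18/3 + 12 − 4·3 + 3^2 = £15. That is the break-even price.
For £8 ≤ P < £15 the firm produces at a loss; below £8 it shuts down.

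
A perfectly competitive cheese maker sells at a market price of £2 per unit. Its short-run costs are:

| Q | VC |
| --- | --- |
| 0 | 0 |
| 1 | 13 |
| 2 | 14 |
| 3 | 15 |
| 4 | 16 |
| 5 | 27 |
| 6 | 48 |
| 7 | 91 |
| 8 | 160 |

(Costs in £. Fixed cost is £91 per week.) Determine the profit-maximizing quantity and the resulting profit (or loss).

Profit at each row (π = 2Q − TC): Q=0: -91; Q=1: -102; Q=2: -101; Q=3: -100; Q=4: -99; Q=5: -108; Q=6: -127; Q=7: -168; Q=8: -235.
Profit is highest at Q = 0. Equivalently, the lowest AVC in the table is 16/4 ≈ £4 at Q = 4, and P = £2 falls below it — price never covers variable cost, so the firm shuts down and loses only its fixed cost.

Q = 0 (shut down); profit = -£91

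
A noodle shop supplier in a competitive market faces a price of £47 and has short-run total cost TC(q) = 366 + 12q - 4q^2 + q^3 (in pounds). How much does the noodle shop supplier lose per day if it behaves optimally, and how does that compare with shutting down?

AVC = 12 - 4q + q^2 has its minimum £8 at q = 2; price £47 clears that bar, so the firm operates.
MC = 12 - 8q + 3q^2. Setting P = MC and taking the root on the rising branch gives q* = 5.
TR = 47·5 = 235. TC = 366 + 85 = 451. Profit = 235 − 451 = -£216.
Shutting down would mean losing the fixed cost of £366, so operating at a loss of £216 is better by £150.

Profit = -£216 at q = 5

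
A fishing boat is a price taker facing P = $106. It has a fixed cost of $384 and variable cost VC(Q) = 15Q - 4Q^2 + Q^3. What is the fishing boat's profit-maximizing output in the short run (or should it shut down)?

Produce at Q = 7

Strip out fixed cost: VC = 15Q - 4Q^2 + Q^3. Then AVC = 15 - 4Q + Q^2 and MC = 15 - 8Q + 3Q^2.
AVC is minimized where dAVC/dQ = -4 + 2Q = 0, at Q = 2; min AVC = 15 - 4·2 + 2^2 = $11.
Because $106 ≥ $11, revenue can cover variable cost; the firm operates.
Set P = MC: 106 = 15 - 8Q + 3Q^2 → -91 - 8Q + 3Q^2 = 0. The roots are Q = -13/3 and Q = 7; the profit-maximizing output is on the rising part of MC, so Q* = 7.
Check: AVC at Q = 7 is $36 ≤ P, so revenue covers variable cost.
Profit = P·Q − TC = 106·7 − 636 = $106.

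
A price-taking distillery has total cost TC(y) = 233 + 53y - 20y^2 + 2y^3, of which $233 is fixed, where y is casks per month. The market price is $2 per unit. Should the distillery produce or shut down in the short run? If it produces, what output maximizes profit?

From TC, MC = TC'(y) = 53 - 40y + 6y^2 and AVC = VC/y = 53 - 20y + 2y^2.
The AVC parabola has its vertex at y = 20/4 = 5, where AVC = 53 - 20·5 + 2·5^2 = $3.
P = $2 lies below min AVC = $3; no output level covers variable cost.
The firm minimizes its loss by shutting down and losing only its fixed cost of $233.

Shut down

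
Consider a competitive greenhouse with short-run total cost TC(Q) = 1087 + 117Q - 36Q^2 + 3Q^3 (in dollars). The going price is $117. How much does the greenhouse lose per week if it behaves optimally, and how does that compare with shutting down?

AVC = 117 - 36Q + 3Q^2 has its minimum $9 at Q = 6; price $117 clears that bar, so the firm operates.
With MC = 117 - 72Q + 9Q^2, P = MC on the upward-sloping part at Q* = 8.
TR = 117·8 = 936. TC = 1087 + 168 = 1255. Profit = 936 − 1255 = -$319.
That loss of $319 beats the $1087 the firm would lose by shutting down; producing recovers $768 of fixed cost.

Profit = -$319 at Q = 8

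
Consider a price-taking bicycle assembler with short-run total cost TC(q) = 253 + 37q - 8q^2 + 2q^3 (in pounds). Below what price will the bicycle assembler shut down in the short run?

£29 per unit

The shutdown price is the minimum of AVC. VC = 37q - 8q^2 + 2q^3, so AVC = 37 - 8q + 2q^2.
dAVC/dq = -8 + 4q = 0 gives q = 2. min AVC = 37 - 8·2 + 2·2^2 = 29.
The firm shuts down for any P below £29.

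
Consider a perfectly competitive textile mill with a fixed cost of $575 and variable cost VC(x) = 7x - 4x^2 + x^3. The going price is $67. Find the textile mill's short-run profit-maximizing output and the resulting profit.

AVC = 7 - 4x + x^2 has its minimum $3 at x = 2; price $67 clears that bar, so the firm operates.
With MC = 7 - 8x + 3x^2, P = MC on the upward-sloping part at x* = 6.
TR = 67·6 = 402. TC = 575 + 114 = 689. Profit = 402 − 689 = -$287.
That loss of $287 beats the $575 the firm would lose by shutting down; producing recovers $288 of fixed cost.

Profit = -$287 at x = 6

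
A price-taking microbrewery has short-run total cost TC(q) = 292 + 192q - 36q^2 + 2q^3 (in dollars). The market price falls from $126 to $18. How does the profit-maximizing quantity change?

AVC = 192 - 36q + 2q^2, minimized at q = 9 where min AVC = $30. MC = 192 - 72q + 6q^2.
At P = $126 ≥ min AVC, set P = MC on the rising branch: q = 11.
At P = $18 < min AVC = $30, price no longer covers variable cost at any output, so the firm shuts down: q = 0.

Output falls from 11 to 0 (the firm shuts down)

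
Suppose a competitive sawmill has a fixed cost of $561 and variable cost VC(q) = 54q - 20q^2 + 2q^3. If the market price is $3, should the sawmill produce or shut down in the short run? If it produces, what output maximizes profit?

From TC, MC = TC'(q) = 54 - 40q + 6q^2 and AVC = VC/q = 54 - 20q + 2q^2.
AVC hits its minimum where MC = AVC, at q = 5, giving min AVC = 54 - 20·5 + 2·5^2 = $4.
P = $3 lies below min AVC = $4; no output level covers variable cost.
The firm minimizes its loss by shutting down and losing only its fixed cost of $561.

Shut down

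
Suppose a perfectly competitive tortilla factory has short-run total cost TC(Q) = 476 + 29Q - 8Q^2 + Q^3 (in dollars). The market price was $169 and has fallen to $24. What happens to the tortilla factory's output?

MC = 29 - 16Q + 3Q^2; the shutdown threshold is min AVC = $13 (at Q = 4).
With P = $169 above the shutdown price, P = MC gives Q = 10.
At P = $24 ≥ min AVC, set P = MC: Q = 5. The firm stays open but cuts output.

Output falls from 10 to 5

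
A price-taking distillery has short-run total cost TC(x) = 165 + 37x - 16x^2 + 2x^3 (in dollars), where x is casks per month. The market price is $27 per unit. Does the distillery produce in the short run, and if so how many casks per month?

Produce at x = 5

From TC, MC = TC'(x) = 37 - 32x + 6x^2 and AVC = VC/x = 37 - 16x + 2x^2.
AVC is minimized where dAVC/dx = -16 + 4x = 0, at x = 4; min AVC = 37 - 16·4 + 2·4^2 = $5.
Because $27 ≥ $5, revenue can cover variable cost; the firm operates.
Set P = MC: 27 = 37 - 32x + 6x^2 → 10 - 32x + 6x^2 = 0. The roots are x = 1/3 and x = 5; the profit-maximizing output is on the rising part of MC, so x* = 5.
Check: AVC at x = 5 is $7 ≤ P, so revenue covers variable cost.
Profit = P·x − TC = 27·5 − 200 = -$65, a loss, but smaller than the $165 fixed cost the firm would lose by shutting down.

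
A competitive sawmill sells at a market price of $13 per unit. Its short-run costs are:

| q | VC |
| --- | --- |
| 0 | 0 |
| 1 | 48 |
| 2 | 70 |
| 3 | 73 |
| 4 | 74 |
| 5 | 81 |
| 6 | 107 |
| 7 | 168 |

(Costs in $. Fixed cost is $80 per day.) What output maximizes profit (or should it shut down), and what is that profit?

q = 0 (shut down); profit = -$80

Profit at each row (π = 13q − TC): q=0: -80; q=1: -115; q=2: -124; q=3: -114; q=4: -102; q=5: -96; q=6: -109; q=7: -157.
Profit is highest at q = 0. Equivalently, the lowest AVC in the table is 81/5 ≈ $16.20 at q = 5, and P = $13 falls below it — price never covers variable cost, so the firm shuts down and loses only its fixed cost.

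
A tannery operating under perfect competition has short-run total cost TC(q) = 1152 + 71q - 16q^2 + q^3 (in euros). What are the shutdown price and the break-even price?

Shutdown price = €7; break-even price = €119

Shutdown price = min AVC. AVC = 71 - 16q + q^2, with vertex at q = 8 and minimum €7.
ATC = 1152/q + 71 - 16q + q^2. Setting dATC/dq = −1152/q^2 − 16 + 2q = 0 gives q = 12 (since 2·12^3 − 16·12^2 = 1152).
min ATC = 1152/12 + 71 − 16·12 + 12^2 = €119. That is the break-even price.
Between these two prices the firm operates at a loss; above €119 it earns a profit.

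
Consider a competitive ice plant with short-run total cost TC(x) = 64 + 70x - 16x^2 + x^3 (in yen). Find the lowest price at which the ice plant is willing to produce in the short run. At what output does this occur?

¥6 per unit, at x = 8

The shutdown price is the minimum of AVC. VC = 70x - 16x^2 + x^3, so AVC = 70 - 16x + x^2.
dAVC/dx = -16 + 2x = 0 gives x = 8. min AVC = 70 - 16·8 + 8^2 = 6.
The firm shuts down for any P below ¥6.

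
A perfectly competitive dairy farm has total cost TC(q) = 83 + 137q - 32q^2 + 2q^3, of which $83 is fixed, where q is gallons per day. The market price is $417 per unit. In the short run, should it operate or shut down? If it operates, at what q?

Produce at q = 14

Strip out fixed cost: VC = 137q - 32q^2 + 2q^3. Then AVC = 137 - 32q + 2q^2 and MC = 137 - 64q + 6q^2.
AVC hits its minimum where MC = AVC, at q = 8, giving min AVC = 137 - 32·8 + 2·8^2 = $9.
Since P = $417 ≥ min AVC = $9, price covers variable cost and the firm should produce.
Solving P = MC: -280 - 64q + 6q^2 = 0 ⇒ q = -10/3 or 14. On the upward-sloping branch, q* = 14.
Check: AVC at q = 14 is $81 ≤ P, so revenue covers variable cost.
Profit = P·q − TC = 417·14 − 1217 = $4621.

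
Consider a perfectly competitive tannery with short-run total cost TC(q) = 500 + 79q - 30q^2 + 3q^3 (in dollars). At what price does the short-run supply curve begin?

$4 per unit

The shutdown price is the minimum of AVC. VC = 79q - 30q^2 + 3q^3, so AVC = 79 - 30q + 3q^2.
At the minimum of AVC, MC = AVC. MC = 79 - 60q + 9q^2; setting MC = AVC gives 6q^2 - 30q = 0, so q = 5. min AVC = 4.
The firm shuts down for any P below $4.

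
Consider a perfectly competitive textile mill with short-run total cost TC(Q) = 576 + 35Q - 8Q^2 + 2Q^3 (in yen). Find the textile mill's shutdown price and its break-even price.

Shutdown price = ¥27; break-even price = ¥155

Shutdown price = min AVC. AVC = 35 - 8Q + 2Q^2, with vertex at Q = 2 and minimum ¥27.
ATC = 576/Q + 35 - 8Q + 2Q^2. Setting dATC/dQ = −576/Q^2 − 8 + 4Q = 0 gives Q = 6 (since 4·6^3 − 8·6^2 = 576).
min ATC = 576/6 + 35 − 8·6 + 2·6^2 = ¥155. That is the break-even price.
For ¥27 ≤ P < ¥155 the firm produces at a loss; below ¥27 it shuts down.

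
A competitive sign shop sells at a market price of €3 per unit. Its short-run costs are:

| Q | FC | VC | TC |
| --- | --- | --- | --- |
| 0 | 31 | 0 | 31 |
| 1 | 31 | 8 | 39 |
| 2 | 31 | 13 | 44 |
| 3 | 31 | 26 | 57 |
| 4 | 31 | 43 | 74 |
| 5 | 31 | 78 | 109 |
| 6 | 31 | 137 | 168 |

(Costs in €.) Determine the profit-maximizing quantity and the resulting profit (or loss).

Q = 0 (shut down); profit = -€31

Compute π = P·Q − TC at each output: Q=0: -31; Q=1: -36; Q=2: -38; Q=3: -48; Q=4: -62; Q=5: -94; Q=6: -150.
Profit is highest at Q = 0. Equivalently, the lowest AVC in the table is 13/2 ≈ €6.50 at Q = 2, and P = €3 falls below it — price never covers variable cost, so the firm shuts down and loses only its fixed cost.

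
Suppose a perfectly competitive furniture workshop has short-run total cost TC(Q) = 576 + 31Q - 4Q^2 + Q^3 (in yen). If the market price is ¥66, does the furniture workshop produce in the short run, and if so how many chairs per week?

Strip out fixed cost: VC = 31Q - 4Q^2 + Q^3. Then AVC = 31 - 4Q + Q^2 and MC = 31 - 8Q + 3Q^2.
AVC hits its minimum where MC = AVC, at Q = 2, giving min AVC = 31 - 4·2 + 2^2 = ¥27.
P = ¥66 exceeds min AVC = ¥27, so the firm stays open.
Solving P = MC: -35 - 8Q + 3Q^2 = 0 ⇒ Q = -7/3 or 5. On the upward-sloping branch, Q* = 5.
Check: AVC at Q = 5 is ¥36 ≤ P, so revenue covers variable cost.
Profit = P·Q − TC = 66·5 − 756 = -¥426, a loss, but smaller than the ¥576 fixed cost the firm would lose by shutting down.

Produce at Q = 5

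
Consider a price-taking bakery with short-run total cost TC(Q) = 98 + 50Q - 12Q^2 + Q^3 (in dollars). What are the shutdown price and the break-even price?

Shutdown price = $14; break-even price = $29

Shutdown price = min AVC. AVC = 50 - 12Q + Q^2, with vertex at Q = 6 and minimum $14.
ATC = 98/Q + 50 - 12Q + Q^2. Setting dATC/dQ = −98/Q^2 − 12 + 2Q = 0 gives Q = 7 (since 2·7^3 − 12·7^2 = 98).
min ATC = 98/7 + 50 − 12·7 + 7^2 = $29. That is the break-even price.
For $14 ≤ P < $29 the firm produces at a loss; below $14 it shuts down.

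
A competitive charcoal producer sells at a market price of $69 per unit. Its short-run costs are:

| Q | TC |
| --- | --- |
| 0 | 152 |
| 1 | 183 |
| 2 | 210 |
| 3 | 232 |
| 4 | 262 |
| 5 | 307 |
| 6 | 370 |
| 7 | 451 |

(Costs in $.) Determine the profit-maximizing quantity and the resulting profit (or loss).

Q = 6; profit = $44

Compute π = P·Q − TC at each output: Q=0: -152; Q=1: -114; Q=2: -72; Q=3: -25; Q=4: 14; Q=5: 38; Q=6: 44; Q=7: 32.
Profit is maximized at Q = 6. AVC there is 218/6 = $36.33 ≤ P, so producing beats shutting down (which would give -$152).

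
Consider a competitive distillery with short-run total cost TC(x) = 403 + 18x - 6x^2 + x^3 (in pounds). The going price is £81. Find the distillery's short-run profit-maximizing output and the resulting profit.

Profit = -£11 at x = 7

AVC = 18 - 6x + x^2 has its minimum £9 at x = 3; price £81 clears that bar, so the firm operates.
MC = 18 - 12x + 3x^2. Setting P = MC and taking the root on the rising branch gives x* = 7.
TR = 81·7 = 567. TC = 403 + 175 = 578. Profit = 567 − 578 = -£11.
Shutting down would mean losing the fixed cost of £403, so operating at a loss of £11 is better by £392.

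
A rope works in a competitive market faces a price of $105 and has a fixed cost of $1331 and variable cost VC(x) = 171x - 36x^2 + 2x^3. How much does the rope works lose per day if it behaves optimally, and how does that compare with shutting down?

Profit = -$363 at x = 11

AVC = 171 - 36x + 2x^2 has its minimum $9 at x = 9; price $105 clears that bar, so the firm operates.
With MC = 171 - 72x + 6x^2, P = MC on the upward-sloping part at x* = 11.
TR = 105·11 = 1155. TC = 1331 + 187 = 1518. Profit = 1155 − 1518 = -$363.
That loss of $363 beats the $1331 the firm would lose by shutting down; producing recovers $968 of fixed cost.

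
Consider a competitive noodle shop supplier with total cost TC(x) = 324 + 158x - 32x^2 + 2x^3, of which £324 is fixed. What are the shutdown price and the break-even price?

AVC = 158 - 32x + 2x^2; minimized at x = 8, giving min AVC = £30. That is the shutdown price.
ATC = 324/x + 158 - 32x + 2x^2. Setting dATC/dx = −324/x^2 − 32 + 4x = 0 gives x = 9 (since 4·9^3 − 32·9^2 = 324).
min ATC = 324/9 + 158 − 32·9 + 2·9^2 = £68. That is the break-even price.
For £30 ≤ P < £68 the firm produces at a loss; below £30 it shuts down.

Shutdown price = £30; break-even price = £68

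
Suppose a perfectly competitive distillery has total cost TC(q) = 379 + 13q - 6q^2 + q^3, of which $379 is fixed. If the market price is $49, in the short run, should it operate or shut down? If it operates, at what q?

Produce at q = 6

Strip out fixed cost: VC = 13q - 6q^2 + q^3. Then AVC = 13 - 6q + q^2 and MC = 13 - 12q + 3q^2.
The AVC parabola has its vertex at q = 6/2 = 3, where AVC = 13 - 6·3 + 3^2 = $4.
Since P = $49 ≥ min AVC = $4, price covers variable cost and the firm should produce.
Solving P = MC: -36 - 12q + 3q^2 = 0 ⇒ q = -2 or 6. On the upward-sloping branch, q* = 6.
Check: AVC at q = 6 is $13 ≤ P, so revenue covers variable cost.
Profit = P·q − TC = 49·6 − 457 = -$163, a loss, but smaller than the $379 fixed cost the firm would lose by shutting down.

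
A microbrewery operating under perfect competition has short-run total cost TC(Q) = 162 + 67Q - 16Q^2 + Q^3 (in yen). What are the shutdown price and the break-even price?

Shutdown price = ¥3; break-even price = ¥22

Shutdown price = min AVC. AVC = 67 - 16Q + Q^2, with vertex at Q = 8 and minimum ¥3.
ATC = 162/Q + 67 - 16Q + Q^2. Setting dATC/dQ = −162/Q^2 − 16 + 2Q = 0 gives Q = 9 (since 2·9^3 − 16·9^2 = 162).
min ATC = 162/9 + 67 − 16·9 + 9^2 = ¥22. That is the break-even price.
For ¥3 ≤ P < ¥22 the firm produces at a loss; below ¥3 it shuts down.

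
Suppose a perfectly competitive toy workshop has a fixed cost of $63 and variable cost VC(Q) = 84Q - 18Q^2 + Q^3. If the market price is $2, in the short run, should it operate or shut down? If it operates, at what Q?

Variable cost is VC = 84Q - 18Q^2 + Q^3, so AVC = VC/Q = 84 - 18Q + Q^2 and MC = dTC/dQ = 84 - 36Q + 3Q^2.
The AVC parabola has its vertex at Q = 18/2 = 9, where AVC = 84 - 18·9 + 9^2 = $3.
Since P = $2 < min AVC = $3, price fails to cover variable cost at any output.
Best response: produce nothing and absorb the $63 fixed cost.

Shut down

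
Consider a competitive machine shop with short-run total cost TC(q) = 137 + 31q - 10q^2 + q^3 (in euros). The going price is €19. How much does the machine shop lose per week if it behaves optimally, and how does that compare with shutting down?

AVC = 31 - 10q + q^2; min AVC = €6 at q = 5. Since P = €19 ≥ min AVC, the firm produces.
MC = 31 - 20q + 3q^2. Setting P = MC and taking the root on the rising branch gives q* = 6.
TR = 19·6 = 114. TC = 137 + 42 = 179. Profit = 114 − 179 = -€65.
By producing, the firm covers all variable cost plus €72 of fixed cost; shutting down would lose the full €137.

Profit = -€65 at q = 6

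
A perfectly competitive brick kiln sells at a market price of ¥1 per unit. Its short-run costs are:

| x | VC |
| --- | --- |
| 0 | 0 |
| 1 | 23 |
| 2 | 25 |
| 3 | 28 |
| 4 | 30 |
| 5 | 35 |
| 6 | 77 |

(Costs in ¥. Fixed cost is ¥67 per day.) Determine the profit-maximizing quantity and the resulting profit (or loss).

x = 0 (shut down); profit = -¥67

Compute π = P·x − TC at each output: x=0: -67; x=1: -89; x=2: -90; x=3: -92; x=4: -93; x=5: -97; x=6: -138.
Profit is highest at x = 0. Equivalently, the lowest AVC in the table is 35/5 ≈ ¥7 at x = 5, and P = ¥1 falls below it — price never covers variable cost, so the firm shuts down and loses only its fixed cost.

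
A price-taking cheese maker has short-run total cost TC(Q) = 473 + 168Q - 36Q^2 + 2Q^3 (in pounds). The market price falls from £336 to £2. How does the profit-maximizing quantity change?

Output falls from 14 to 0 (the firm shuts down)

AVC = 168 - 36Q + 2Q^2, minimized at Q = 9 where min AVC = £6. MC = 168 - 72Q + 6Q^2.
With P = £336 above the shutdown price, P = MC gives Q = 14.
At P = £2 < min AVC = £6, price no longer covers variable cost at any output, so the firm shuts down: Q = 0.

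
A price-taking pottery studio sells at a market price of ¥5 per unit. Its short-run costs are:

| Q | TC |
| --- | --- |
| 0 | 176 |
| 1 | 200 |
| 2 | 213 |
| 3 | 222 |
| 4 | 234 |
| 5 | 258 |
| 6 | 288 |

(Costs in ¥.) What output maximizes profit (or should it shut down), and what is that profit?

Q = 0 (shut down); profit = -¥176

Profit at each row (π = 5Q − TC): Q=0: -176; Q=1: -195; Q=2: -203; Q=3: -207; Q=4: -214; Q=5: -233; Q=6: -258.
Profit is highest at Q = 0. Equivalently, the lowest AVC in the table is 58/4 ≈ ¥14.50 at Q = 4, and P = ¥5 falls below it — price never covers variable cost, so the firm shuts down and loses only its fixed cost.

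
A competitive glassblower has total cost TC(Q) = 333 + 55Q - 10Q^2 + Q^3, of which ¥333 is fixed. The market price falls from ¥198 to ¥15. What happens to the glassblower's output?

Output falls from 11 to 0 (the firm shuts down)

AVC = 55 - 10Q + Q^2, minimized at Q = 5 where min AVC = ¥30. MC = 55 - 20Q + 3Q^2.
With P = ¥198 above the shutdown price, P = MC gives Q = 11.
At P = ¥15 < min AVC = ¥30, price no longer covers variable cost at any output, so the firm shuts down: Q = 0.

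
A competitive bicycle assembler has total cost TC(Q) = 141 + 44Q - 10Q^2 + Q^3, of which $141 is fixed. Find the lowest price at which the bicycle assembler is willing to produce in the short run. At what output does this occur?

$19 per unit, at Q = 5

The firm shuts down when price falls below the minimum of average variable cost. AVC = VC/Q = 44 - 10Q + Q^2.
dAVC/dQ = -10 + 2Q = 0 gives Q = 5. min AVC = 44 - 10·5 + 5^2 = 19.
So the shutdown price is $19.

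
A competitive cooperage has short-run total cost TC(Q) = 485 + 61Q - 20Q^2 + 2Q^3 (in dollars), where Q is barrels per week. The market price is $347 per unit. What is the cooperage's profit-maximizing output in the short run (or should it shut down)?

Strip out fixed cost: VC = 61Q - 20Q^2 + 2Q^3. Then AVC = 61 - 20Q + 2Q^2 and MC = 61 - 40Q + 6Q^2.
AVC is minimized where dAVC/dQ = -20 + 4Q = 0, at Q = 5; min AVC = 61 - 20·5 + 2·5^2 = $11.
Because $347 ≥ $11, revenue can cover variable cost; the firm operates.
P = MC gives -286 - 40Q + 6Q^2 = 0, with roots -13/3 and 11. Take the larger (rising MC): Q* = 11.
Check: AVC at Q = 11 is $83 ≤ P, so revenue covers variable cost.
Profit = P·Q − TC = 347·11 − 1398 = $2419.

Produce at Q = 11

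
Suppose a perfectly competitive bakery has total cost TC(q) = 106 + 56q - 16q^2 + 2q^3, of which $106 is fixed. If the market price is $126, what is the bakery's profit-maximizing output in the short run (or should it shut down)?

Produce at q = 7

Strip out fixed cost: VC = 56q - 16q^2 + 2q^3. Then AVC = 56 - 16q + 2q^2 and MC = 56 - 32q + 6q^2.
AVC hits its minimum where MC = AVC, at q = 4, giving min AVC = 56 - 16·4 + 2·4^2 = $24.
Because $126 ≥ $24, revenue can cover variable cost; the firm operates.
Solving P = MC: -70 - 32q + 6q^2 = 0 ⇒ q = -5/3 or 7. On the upward-sloping branch, q* = 7.
Check: AVC at q = 7 is $42 ≤ P, so revenue covers variable cost.
Profit = P·q − TC = 126·7 − 400 = $482.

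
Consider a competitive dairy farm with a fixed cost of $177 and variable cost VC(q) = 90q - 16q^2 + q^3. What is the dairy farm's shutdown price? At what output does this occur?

$26 per unit, at q = 8

Short-run supply begins at min AVC. From VC = 90q - 16q^2 + q^3, AVC = 90 - 16q + q^2.
dAVC/dq = -16 + 2q = 0 gives q = 8. min AVC = 90 - 16·8 + 8^2 = 26.
For P < $26 the firm produces nothing.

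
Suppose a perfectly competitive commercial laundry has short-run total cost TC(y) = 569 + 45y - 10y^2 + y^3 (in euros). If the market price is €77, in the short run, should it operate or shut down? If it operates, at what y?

Strip out fixed cost: VC = 45y - 10y^2 + y^3. Then AVC = 45 - 10y + y^2 and MC = 45 - 20y + 3y^2.
AVC is minimized where dAVC/dy = -10 + 2y = 0, at y = 5; min AVC = 45 - 10·5 + 5^2 = €20.
P = €77 exceeds min AVC = €20, so the firm stays open.
P = MC gives -32 - 20y + 3y^2 = 0, with roots -4/3 and 8. Take the larger (rising MC): y* = 8.
Check: AVC at y = 8 is €29 ≤ P, so revenue covers variable cost.
Profit = P·y − TC = 77·8 − 801 = -€185, a loss, but smaller than the €569 fixed cost the firm would lose by shutting down.

Produce at y = 8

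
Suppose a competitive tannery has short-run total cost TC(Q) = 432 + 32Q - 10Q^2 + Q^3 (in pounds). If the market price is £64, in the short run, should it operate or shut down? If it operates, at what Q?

Produce at Q = 8

Variable cost is VC = 32Q - 10Q^2 + Q^3, so AVC = VC/Q = 32 - 10Q + Q^2 and MC = dTC/dQ = 32 - 20Q + 3Q^2.
AVC is minimized where dAVC/dQ = -10 + 2Q = 0, at Q = 5; min AVC = 32 - 10·5 + 5^2 = £7.
P = £64 exceeds min AVC = £7, so the firm stays open.
P = MC gives -32 - 20Q + 3Q^2 = 0, with roots -4/3 and 8. Take the larger (rising MC): Q* = 8.
Check: AVC at Q = 8 is £16 ≤ P, so revenue covers variable cost.
Profit = P·Q − TC = 64·8 − 560 = -£48, a loss, but smaller than the £432 fixed cost the firm would lose by shutting down.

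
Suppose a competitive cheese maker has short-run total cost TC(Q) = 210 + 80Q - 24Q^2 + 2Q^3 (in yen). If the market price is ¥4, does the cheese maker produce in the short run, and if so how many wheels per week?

Shut down

Strip out fixed cost: VC = 80Q - 24Q^2 + 2Q^3. Then AVC = 80 - 24Q + 2Q^2 and MC = 80 - 48Q + 6Q^2.
The AVC parabola has its vertex at Q = 24/4 = 6, where AVC = 80 - 24·6 + 2·6^2 = ¥8.
With P < min AVC (¥4 < ¥8), every unit sold adds to the loss.
The firm minimizes its loss by shutting down and losing only its fixed cost of ¥210.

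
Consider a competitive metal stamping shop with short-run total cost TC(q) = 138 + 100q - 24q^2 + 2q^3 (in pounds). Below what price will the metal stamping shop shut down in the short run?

Short-run supply begins at min AVC. From VC = 100q - 24q^2 + 2q^3, AVC = 100 - 24q + 2q^2.
At the minimum of AVC, MC = AVC. MC = 100 - 48q + 6q^2; setting MC = AVC gives 4q^2 - 24q = 0, so q = 6. min AVC = 28.
The firm shuts down for any P below £28.

£28 per unit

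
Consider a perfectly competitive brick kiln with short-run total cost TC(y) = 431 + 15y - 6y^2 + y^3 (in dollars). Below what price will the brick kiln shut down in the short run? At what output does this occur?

$6 per unit, at y = 3

The shutdown price is the minimum of AVC. VC = 15y - 6y^2 + y^3, so AVC = 15 - 6y + y^2.
dAVC/dy = -6 + 2y = 0 gives y = 3. min AVC = 15 - 6·3 + 3^2 = 6.
The firm shuts down for any P below $6.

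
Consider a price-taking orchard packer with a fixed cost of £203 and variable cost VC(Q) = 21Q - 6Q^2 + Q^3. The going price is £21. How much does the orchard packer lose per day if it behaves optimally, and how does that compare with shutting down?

Profit = -£171 at Q = 4

AVC = 21 - 6Q + Q^2 has its minimum £12 at Q = 3; price £21 clears that bar, so the firm operates.
With MC = 21 - 12Q + 3Q^2, P = MC on the upward-sloping part at Q* = 4.
TR = 21·4 = 84. TC = 203 + 52 = 255. Profit = 84 − 255 = -£171.
That loss of £171 beats the £203 the firm would lose by shutting down; producing recovers £32 of fixed cost.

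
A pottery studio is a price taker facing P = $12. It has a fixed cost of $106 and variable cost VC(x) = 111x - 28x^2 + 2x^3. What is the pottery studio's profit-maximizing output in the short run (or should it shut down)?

Variable cost is VC = 111x - 28x^2 + 2x^3, so AVC = VC/x = 111 - 28x + 2x^2 and MC = dTC/dx = 111 - 56x + 6x^2.
The AVC parabola has its vertex at x = 28/4 = 7, where AVC = 111 - 28·7 + 2·7^2 = $13.
Since P = $12 < min AVC = $13, price fails to cover variable cost at any output.
Best response: produce nothing and absorb the $106 fixed cost.

Shut down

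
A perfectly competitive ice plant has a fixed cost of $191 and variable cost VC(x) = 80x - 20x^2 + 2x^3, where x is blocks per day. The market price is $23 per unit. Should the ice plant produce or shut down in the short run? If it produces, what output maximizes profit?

Shut down

From TC, MC = TC'(x) = 80 - 40x + 6x^2 and AVC = VC/x = 80 - 20x + 2x^2.
AVC hits its minimum where MC = AVC, at x = 5, giving min AVC = 80 - 20·5 + 2·5^2 = $30.
P = $23 lies below min AVC = $30; no output level covers variable cost.
The firm minimizes its loss by shutting down and losing only its fixed cost of $191.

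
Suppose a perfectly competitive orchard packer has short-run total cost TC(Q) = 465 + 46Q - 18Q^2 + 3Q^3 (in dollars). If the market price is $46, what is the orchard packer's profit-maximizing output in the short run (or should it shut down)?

Produce at Q = 4

Strip out fixed cost: VC = 46Q - 18Q^2 + 3Q^3. Then AVC = 46 - 18Q + 3Q^2 and MC = 46 - 36Q + 9Q^2.
AVC hits its minimum where MC = AVC, at Q = 3, giving min AVC = 46 - 18·3 + 3·3^2 = $19.
Because $46 ≥ $19, revenue can cover variable cost; the firm operates.
P = MC gives -36Q + 9Q^2 = 0, with roots 0 and 4. Take the larger (rising MC): Q* = 4.
Check: AVC at Q = 4 is $22 ≤ P, so revenue covers variable cost.
Profit = P·Q − TC = 46·4 − 553 = -$369, a loss, but smaller than the $465 fixed cost the firm would lose by shutting down.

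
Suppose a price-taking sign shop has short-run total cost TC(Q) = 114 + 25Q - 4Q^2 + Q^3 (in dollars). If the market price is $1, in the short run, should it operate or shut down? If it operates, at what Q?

Strip out fixed cost: VC = 25Q - 4Q^2 + Q^3. Then AVC = 25 - 4Q + Q^2 and MC = 25 - 8Q + 3Q^2.
The AVC parabola has its vertex at Q = 4/2 = 2, where AVC = 25 - 4·2 + 2^2 = $21.
Since P = $1 < min AVC = $21, price fails to cover variable cost at any output.
Best response: produce nothing and absorb the $114 fixed cost.

Shut down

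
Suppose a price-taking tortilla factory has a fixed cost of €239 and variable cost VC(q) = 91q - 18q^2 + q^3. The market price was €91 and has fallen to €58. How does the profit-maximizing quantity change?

Output falls from 12 to 11

MC = 91 - 36q + 3q^2; the shutdown threshold is min AVC = €10 (at q = 9).
With P = €91 above the shutdown price, P = MC gives q = 12.
At P = €58 ≥ min AVC, set P = MC: q = 11. The firm stays open but cuts output.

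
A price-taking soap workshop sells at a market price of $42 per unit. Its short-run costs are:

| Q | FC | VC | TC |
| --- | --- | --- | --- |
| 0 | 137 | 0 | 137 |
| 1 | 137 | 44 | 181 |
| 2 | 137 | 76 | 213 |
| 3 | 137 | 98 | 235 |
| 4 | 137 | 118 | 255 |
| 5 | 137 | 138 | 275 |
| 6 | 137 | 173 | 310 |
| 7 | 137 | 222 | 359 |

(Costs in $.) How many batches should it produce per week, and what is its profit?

Tabulate TR − TC: Q=0: -137; Q=1: -139; Q=2: -129; Q=3: -109; Q=4: -87; Q=5: -65; Q=6: -58; Q=7: -65.
Profit is maximized at Q = 6. AVC there is 173/6 = $28.83 ≤ P, so producing beats shutting down (which would give -$137).

Q = 6; profit = -$58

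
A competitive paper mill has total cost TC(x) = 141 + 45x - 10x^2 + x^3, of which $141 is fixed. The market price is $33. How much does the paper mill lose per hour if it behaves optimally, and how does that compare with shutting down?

Profit = -$69 at x = 6

AVC = 45 - 10x + x^2; min AVC = $20 at x = 5. Since P = $33 ≥ min AVC, the firm produces.
With MC = 45 - 20x + 3x^2, P = MC on the upward-sloping part at x* = 6.
TR = 33·6 = 198. TC = 141 + 126 = 267. Profit = 198 − 267 = -$69.
By producing, the firm covers all variable cost plus $72 of fixed cost; shutting down would lose the full $141.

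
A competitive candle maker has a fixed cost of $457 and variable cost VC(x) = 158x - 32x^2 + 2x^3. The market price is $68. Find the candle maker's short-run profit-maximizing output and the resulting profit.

AVC = 158 - 32x + 2x^2 has its minimum $30 at x = 8; price $68 clears that bar, so the firm operates.
MC = 158 - 64x + 6x^2. Setting P = MC and taking the root on the rising branch gives x* = 9.
TR = 68·9 = 612. TC = 457 + 288 = 745. Profit = 612 − 745 = -$133.
Shutting down would mean losing the fixed cost of $457, so operating at a loss of $133 is better by $324.

Profit = -$133 at x = 9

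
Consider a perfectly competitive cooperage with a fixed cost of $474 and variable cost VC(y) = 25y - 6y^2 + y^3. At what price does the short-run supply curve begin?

Short-run supply begins at min AVC. From VC = 25y - 6y^2 + y^3, AVC = 25 - 6y + y^2.
dAVC/dy = -6 + 2y = 0 gives y = 3. min AVC = 25 - 6·3 + 3^2 = 16.
For P < $16 the firm produces nothing.

$16 per unit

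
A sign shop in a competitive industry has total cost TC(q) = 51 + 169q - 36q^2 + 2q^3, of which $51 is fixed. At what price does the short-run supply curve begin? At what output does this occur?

The shutdown price is the minimum of AVC. VC = 169q - 36q^2 + 2q^3, so AVC = 169 - 36q + 2q^2.
At the minimum of AVC, MC = AVC. MC = 169 - 72q + 6q^2; setting MC = AVC gives 4q^2 - 36q = 0, so q = 9. min AVC = 7.
For P < $7 the firm produces nothing.

$7 per unit, at q = 9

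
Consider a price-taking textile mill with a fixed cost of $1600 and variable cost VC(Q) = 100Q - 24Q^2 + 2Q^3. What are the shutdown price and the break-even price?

Shutdown price = min AVC. AVC = 100 - 24Q + 2Q^2, with vertex at Q = 6 and minimum $28.
ATC = 1600/Q + 100 - 24Q + 2Q^2. Setting dATC/dQ = −1600/Q^2 − 24 + 4Q = 0 gives Q = 10 (since 4·10^3 − 24·10^2 = 1600).
min ATC = 1600/10 + 100 − 24·10 + 2·10^2 = $220. That is the break-even price.
For $28 ≤ P < $220 the firm produces at a loss; below $28 it shuts down.

Shutdown price = $28; break-even price = $220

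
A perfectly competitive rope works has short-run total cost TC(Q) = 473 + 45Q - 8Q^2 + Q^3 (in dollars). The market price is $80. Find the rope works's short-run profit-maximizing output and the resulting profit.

Profit = -$179 at Q = 7

AVC = 45 - 8Q + Q^2 has its minimum $29 at Q = 4; price $80 clears that bar, so the firm operates.
With MC = 45 - 16Q + 3Q^2, P = MC on the upward-sloping part at Q* = 7.
TR = 80·7 = 560. TC = 473 + 266 = 739. Profit = 560 − 739 = -$179.
That loss of $179 beats the $473 the firm would lose by shutting down; producing recovers $294 of fixed cost.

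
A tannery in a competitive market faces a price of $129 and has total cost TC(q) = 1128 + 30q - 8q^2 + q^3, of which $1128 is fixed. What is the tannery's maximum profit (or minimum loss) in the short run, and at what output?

Profit = -$318 at q = 9

AVC = 30 - 8q + q^2 has its minimum $14 at q = 4; price $129 clears that bar, so the firm operates.
MC = 30 - 16q + 3q^2. Setting P = MC and taking the root on the rising branch gives q* = 9.
TR = 129·9 = 1161. TC = 1128 + 351 = 1479. Profit = 1161 − 1479 = -$318.
That loss of $318 beats the $1128 the firm would lose by shutting down; producing recovers $810 of fixed cost.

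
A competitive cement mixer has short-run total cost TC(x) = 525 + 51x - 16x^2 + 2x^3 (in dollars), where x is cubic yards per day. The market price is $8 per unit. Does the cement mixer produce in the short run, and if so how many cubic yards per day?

From TC, MC = TC'(x) = 51 - 32x + 6x^2 and AVC = VC/x = 51 - 16x + 2x^2.
The AVC parabola has its vertex at x = 16/4 = 4, where AVC = 51 - 16·4 + 2·4^2 = $19.
Since P = $8 < min AVC = $19, price fails to cover variable cost at any output.
Best response: produce nothing and absorb the $525 fixed cost.

Shut down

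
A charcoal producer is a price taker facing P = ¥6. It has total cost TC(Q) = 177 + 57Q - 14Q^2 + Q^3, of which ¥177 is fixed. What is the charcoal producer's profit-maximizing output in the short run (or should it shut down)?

Shut down

From TC, MC = TC'(Q) = 57 - 28Q + 3Q^2 and AVC = VC/Q = 57 - 14Q + Q^2.
AVC hits its minimum where MC = AVC, at Q = 7, giving min AVC = 57 - 14·7 + 7^2 = ¥8.
Since P = ¥6 < min AVC = ¥8, price fails to cover variable cost at any output.
Shutting down limits the loss to fixed cost, ¥177.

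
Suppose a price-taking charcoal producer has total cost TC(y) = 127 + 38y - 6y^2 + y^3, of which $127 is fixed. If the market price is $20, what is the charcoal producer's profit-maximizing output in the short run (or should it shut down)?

Shut down

From TC, MC = TC'(y) = 38 - 12y + 3y^2 and AVC = VC/y = 38 - 6y + y^2.
The AVC parabola has its vertex at y = 6/2 = 3, where AVC = 38 - 6·3 + 3^2 = $29.
With P < min AVC ($20 < $29), every unit sold adds to the loss.
Shutting down limits the loss to fixed cost, $127.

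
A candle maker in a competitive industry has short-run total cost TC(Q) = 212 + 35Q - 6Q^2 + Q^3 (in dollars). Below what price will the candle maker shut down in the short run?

The firm shuts down when price falls below the minimum of average variable cost. AVC = VC/Q = 35 - 6Q + Q^2.
dAVC/dQ = -6 + 2Q = 0 gives Q = 3. min AVC = 35 - 6·3 + 3^2 = 26.
The firm shuts down for any P below $26.

$26 per unit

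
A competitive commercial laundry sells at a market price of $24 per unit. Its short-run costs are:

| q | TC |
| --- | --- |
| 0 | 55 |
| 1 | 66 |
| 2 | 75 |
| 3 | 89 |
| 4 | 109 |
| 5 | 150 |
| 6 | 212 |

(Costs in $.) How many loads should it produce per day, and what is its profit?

Profit at each row (π = 24q − TC): q=0: -55; q=1: -42; q=2: -27; q=3: -17; q=4: -13; q=5: -30; q=6: -68.
Profit is maximized at q = 4. AVC there is 54/4 = $13.50 ≤ P, so producing beats shutting down (which would give -$55).

q = 4; profit = -$13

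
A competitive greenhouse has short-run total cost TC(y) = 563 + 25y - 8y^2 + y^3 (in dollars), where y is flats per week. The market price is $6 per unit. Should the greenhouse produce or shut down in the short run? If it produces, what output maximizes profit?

Shut down

Strip out fixed cost: VC = 25y - 8y^2 + y^3. Then AVC = 25 - 8y + y^2 and MC = 25 - 16y + 3y^2.
AVC hits its minimum where MC = AVC, at y = 4, giving min AVC = 25 - 8·4 + 4^2 = $9.
P = $6 lies below min AVC = $9; no output level covers variable cost.
Shutting down limits the loss to fixed cost, $563.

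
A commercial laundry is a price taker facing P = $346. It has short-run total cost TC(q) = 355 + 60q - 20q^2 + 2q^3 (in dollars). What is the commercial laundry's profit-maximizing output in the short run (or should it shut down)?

Produce at q = 11

Strip out fixed cost: VC = 60q - 20q^2 + 2q^3. Then AVC = 60 - 20q + 2q^2 and MC = 60 - 40q + 6q^2.
AVC is minimized where dAVC/dq = -20 + 4q = 0, at q = 5; min AVC = 60 - 20·5 + 2·5^2 = $10.
P = $346 exceeds min AVC = $10, so the firm stays open.
Solving P = MC: -286 - 40q + 6q^2 = 0 ⇒ q = -13/3 or 11. On the upward-sloping branch, q* = 11.
Check: AVC at q = 11 is $82 ≤ P, so revenue covers variable cost.
Profit = P·q − TC = 346·11 − 1257 = $2549.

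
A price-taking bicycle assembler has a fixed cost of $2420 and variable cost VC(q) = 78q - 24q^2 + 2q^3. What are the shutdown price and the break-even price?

Shutdown price = $6; break-even price = $276

Shutdown price = min AVC. AVC = 78 - 24q + 2q^2, with vertex at q = 6 and minimum $6.
ATC = 2420/q + 78 - 24q + 2q^2. Setting dATC/dq = −2420/q^2 − 24 + 4q = 0 gives q = 11 (since 4·11^3 − 24·11^2 = 2420).
min ATC = 2420/11 + 78 − 24·11 + 2·11^2 = $276. That is the break-even price.
Between these two prices the firm operates at a loss; above $276 it earns a profit.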